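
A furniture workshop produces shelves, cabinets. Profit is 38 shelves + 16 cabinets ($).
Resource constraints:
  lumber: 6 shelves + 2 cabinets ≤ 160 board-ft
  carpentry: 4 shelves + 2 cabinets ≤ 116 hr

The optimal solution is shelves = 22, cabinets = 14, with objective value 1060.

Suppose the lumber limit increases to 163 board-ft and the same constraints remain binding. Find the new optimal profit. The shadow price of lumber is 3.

1069

Δb = 3, so new z* = 1060 + (3)·(3) = 1060 + 9 = 1069.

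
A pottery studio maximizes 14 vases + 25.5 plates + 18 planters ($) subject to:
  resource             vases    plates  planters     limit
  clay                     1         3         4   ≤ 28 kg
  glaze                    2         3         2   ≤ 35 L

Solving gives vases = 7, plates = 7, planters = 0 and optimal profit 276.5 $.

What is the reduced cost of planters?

-5

Check each constraint at x*: clay 28/28 (tight); glaze 35/35 (tight).
From A_Bᵀ y = c: 1·y_clay + 2·y_glaze = 14; 3·y_clay + 3·y_glaze = 25.5.
This yields shadow prices y_clay = 3, y_glaze = 5.5.
Reduced cost of planters: c₃ − yᵀa₃ = 18 − (3·4 + 5.5·2) = 18 − 23 = -5.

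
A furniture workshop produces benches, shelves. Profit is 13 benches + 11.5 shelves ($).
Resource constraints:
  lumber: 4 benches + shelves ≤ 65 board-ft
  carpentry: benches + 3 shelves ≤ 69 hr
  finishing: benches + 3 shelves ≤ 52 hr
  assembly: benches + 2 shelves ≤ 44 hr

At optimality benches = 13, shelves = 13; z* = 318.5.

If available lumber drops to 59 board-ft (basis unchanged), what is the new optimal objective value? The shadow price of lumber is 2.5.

Δb = -6, so new z* = 318.5 + (2.5)·(-6) = 318.5 − 15 = 303.5.

303.5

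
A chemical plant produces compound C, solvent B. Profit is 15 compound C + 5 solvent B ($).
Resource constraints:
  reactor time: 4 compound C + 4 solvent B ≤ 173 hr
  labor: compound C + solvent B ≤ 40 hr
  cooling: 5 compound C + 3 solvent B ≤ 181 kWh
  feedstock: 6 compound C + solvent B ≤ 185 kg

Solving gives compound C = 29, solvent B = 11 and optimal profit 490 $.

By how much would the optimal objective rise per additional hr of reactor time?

Check each constraint at x*: reactor time 160/173 (slack 13); labor 40/40 (tight); cooling 178/181 (slack 3); feedstock 185/185 (tight).
Since reactor time, cooling are not tight, their duals are 0.
From A_Bᵀ y = c: 1·y_labor + 6·y_feedstock = 15; 1·y_labor + 1·y_feedstock = 5.
Solving: y_labor = 3, y_feedstock = 2.
Shadow price of reactor time = 0.

0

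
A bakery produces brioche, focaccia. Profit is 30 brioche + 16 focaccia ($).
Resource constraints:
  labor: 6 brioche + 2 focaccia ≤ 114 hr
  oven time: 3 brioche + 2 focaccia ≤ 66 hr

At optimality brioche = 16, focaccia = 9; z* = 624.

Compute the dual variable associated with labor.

Check each constraint at x*: labor 114/114 (tight); oven time 66/66 (tight).
The binding rows give the dual system: 6·y_labor + 3·y_oven time = 30 and 2·y_labor + 2·y_oven time = 16.
This yields shadow prices y_labor = 2, y_oven time = 6.
Shadow price of labor = 2.

2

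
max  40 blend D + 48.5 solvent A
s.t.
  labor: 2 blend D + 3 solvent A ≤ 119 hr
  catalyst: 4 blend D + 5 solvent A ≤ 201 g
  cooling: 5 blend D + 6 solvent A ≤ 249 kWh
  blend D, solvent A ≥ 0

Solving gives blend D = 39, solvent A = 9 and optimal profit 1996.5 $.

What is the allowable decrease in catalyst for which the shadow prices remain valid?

1.8

Binding constraints: catalyst, cooling. The basis is B = [[4,5],[5,6]] with det -1.
Per unit decrease in catalyst, x* moves by d = (6, -5).
The basis stays optimal until solvent A reaches 0; allowable decrease = 1.8 g.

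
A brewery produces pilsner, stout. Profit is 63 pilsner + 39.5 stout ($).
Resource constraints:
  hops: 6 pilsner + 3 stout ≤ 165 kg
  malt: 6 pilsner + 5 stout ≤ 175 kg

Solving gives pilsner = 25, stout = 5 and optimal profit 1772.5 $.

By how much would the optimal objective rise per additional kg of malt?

4

Both hops and malt are binding at x*.
From A_Bᵀ y = c: 6·y_hops + 6·y_malt = 63; 3·y_hops + 5·y_malt = 39.5.
→ y_hops = 6.5 and y_malt = 4.
Shadow price of malt = 4.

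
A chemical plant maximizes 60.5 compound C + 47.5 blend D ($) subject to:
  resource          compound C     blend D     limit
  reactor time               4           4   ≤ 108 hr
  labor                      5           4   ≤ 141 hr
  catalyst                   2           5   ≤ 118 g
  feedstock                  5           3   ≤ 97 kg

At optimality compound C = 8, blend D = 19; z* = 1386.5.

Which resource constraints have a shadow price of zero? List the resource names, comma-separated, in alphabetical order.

catalyst, labor

reactor time: 108/108 (binding)
labor: 116/141 (slack 25)
catalyst: 111/118 (slack 7)
feedstock: 97/97 (binding)
By complementary slackness, a constraint with positive slack has shadow price 0 → catalyst, labor.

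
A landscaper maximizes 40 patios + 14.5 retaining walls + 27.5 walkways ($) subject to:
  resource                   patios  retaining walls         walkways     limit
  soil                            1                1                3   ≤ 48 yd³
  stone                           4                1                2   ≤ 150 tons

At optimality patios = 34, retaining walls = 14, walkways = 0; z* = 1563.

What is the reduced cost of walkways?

-7.5

Check each constraint at x*: soil 48/48 (tight); stone 150/150 (tight).
Dual feasibility on the basic columns requires 1·y_soil + 4·y_stone = 40, 1·y_soil + 1·y_stone = 14.5.
→ y_soil = 6 and y_stone = 8.5.
Reduced cost of walkways: c₃ − yᵀa₃ = 27.5 − (6·3 + 8.5·2) = 27.5 − 35 = -7.5.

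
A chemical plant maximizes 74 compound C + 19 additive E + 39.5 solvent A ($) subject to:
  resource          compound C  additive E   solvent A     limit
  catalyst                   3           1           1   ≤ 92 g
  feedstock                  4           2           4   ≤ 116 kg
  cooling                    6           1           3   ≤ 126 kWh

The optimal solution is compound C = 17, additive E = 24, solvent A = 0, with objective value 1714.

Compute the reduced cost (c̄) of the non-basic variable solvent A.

Check each constraint at x*: catalyst 75/92 (slack 17); feedstock 116/116 (tight); cooling 126/126 (tight).
Since catalyst is not tight, its dual is 0.
From A_Bᵀ y = c: 4·y_feedstock + 6·y_cooling = 74; 2·y_feedstock + 1·y_cooling = 19.
This yields shadow prices y_feedstock = 5, y_cooling = 9.
Reduced cost of solvent A: c₃ − yᵀa₃ = 39.5 − (5·4 + 9·3) = 39.5 − 47 = -7.5.

-7.5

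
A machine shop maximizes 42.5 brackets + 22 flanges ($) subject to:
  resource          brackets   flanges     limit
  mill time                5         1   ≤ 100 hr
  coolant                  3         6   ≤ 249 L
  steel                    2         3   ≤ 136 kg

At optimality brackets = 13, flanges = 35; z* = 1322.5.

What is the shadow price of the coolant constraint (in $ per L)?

Check each constraint at x*: mill time 100/100 (tight); coolant 249/249 (tight); steel 131/136 (slack 5).
Since steel is not tight, its dual is 0.
Dual feasibility on the basic columns requires 5·y_mill time + 3·y_coolant = 42.5, 1·y_mill time + 6·y_coolant = 22.
Solving: y_mill time = 7, y_coolant = 2.5.
Shadow price of coolant = 2.5.

2.5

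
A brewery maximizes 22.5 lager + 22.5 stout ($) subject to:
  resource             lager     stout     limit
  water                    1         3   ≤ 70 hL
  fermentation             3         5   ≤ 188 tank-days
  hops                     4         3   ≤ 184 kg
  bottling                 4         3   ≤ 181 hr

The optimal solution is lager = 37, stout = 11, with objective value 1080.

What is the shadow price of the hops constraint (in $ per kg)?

0

Binding: water and bottling. Non-binding: fermentation (22 unused), hops (3 unused).
By complementary slackness, y = 0 for the non-binding constraints.
The binding rows give the dual system: 1·y_water + 4·y_bottling = 22.5 and 3·y_water + 3·y_bottling = 22.5.
Solving: y_water = 2.5, y_bottling = 5.
Shadow price of hops = 0.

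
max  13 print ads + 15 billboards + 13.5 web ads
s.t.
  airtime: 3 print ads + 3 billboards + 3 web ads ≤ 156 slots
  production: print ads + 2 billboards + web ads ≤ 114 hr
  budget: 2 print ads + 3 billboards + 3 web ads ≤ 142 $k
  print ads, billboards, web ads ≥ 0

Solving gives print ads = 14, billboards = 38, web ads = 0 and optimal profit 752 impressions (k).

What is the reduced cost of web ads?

-1.5

Check each constraint at x*: airtime 156/156 (tight); production 90/114 (slack 24); budget 142/142 (tight).
Since production is not tight, its dual is 0.
The binding rows give the dual system: 3·y_airtime + 2·y_budget = 13 and 3·y_airtime + 3·y_budget = 15.
→ y_airtime = 3 and y_budget = 2.
Reduced cost of web ads: c₃ − yᵀa₃ = 13.5 − (3·3 + 2·3) = 13.5 − 15 = -1.5.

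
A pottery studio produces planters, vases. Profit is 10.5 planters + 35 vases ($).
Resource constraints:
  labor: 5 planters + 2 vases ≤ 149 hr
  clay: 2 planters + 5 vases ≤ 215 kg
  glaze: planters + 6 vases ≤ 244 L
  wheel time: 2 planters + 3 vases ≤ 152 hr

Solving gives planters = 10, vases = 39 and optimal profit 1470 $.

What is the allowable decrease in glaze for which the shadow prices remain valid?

Binding constraints: clay, glaze. The basis is B = [[2,5],[1,6]] with det 7.
Per unit decrease in glaze, x* moves by d = (0.7143, -0.2857).
The basis stays optimal until labor becomes binding; allowable decrease = 7 L.

7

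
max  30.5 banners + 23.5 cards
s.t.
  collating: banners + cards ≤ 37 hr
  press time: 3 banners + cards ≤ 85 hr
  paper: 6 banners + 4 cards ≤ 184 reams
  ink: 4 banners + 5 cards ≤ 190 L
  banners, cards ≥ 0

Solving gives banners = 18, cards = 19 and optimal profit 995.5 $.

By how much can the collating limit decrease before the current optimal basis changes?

4

Binding constraints: collating, paper. The basis is B = [[1,1],[6,4]] with det -2.
Per unit decrease in collating, x* moves by d = (2, -3).
The basis stays optimal until press time becomes binding; allowable decrease = 4 hr.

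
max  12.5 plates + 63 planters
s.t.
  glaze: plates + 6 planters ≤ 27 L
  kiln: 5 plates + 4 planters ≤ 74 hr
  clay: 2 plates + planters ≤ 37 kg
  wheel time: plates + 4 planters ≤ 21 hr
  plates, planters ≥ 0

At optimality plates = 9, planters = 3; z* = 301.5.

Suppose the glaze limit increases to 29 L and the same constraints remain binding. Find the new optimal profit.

314.5

Binding: glaze and wheel time. Non-binding: kiln (17 unused), clay (16 unused).
Slack constraints have shadow price 0 (complementary slackness).
Dual feasibility on the basic columns requires 1·y_glaze + 1·y_wheel time = 12.5, 6·y_glaze + 4·y_wheel time = 63.
Solving: y_glaze = 6.5, y_wheel time = 6.
Δz = y_glaze·Δb = 6.5 × (2) = 13, so new z* = 301.5 + 13 = 314.5.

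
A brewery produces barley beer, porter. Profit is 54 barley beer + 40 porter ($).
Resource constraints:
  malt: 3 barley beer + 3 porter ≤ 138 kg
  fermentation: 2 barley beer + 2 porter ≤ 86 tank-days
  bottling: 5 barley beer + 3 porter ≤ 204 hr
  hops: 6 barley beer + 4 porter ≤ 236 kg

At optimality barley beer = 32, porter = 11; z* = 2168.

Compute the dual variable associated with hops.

7

Check each constraint at x*: malt 129/138 (slack 9); fermentation 86/86 (tight); bottling 193/204 (slack 11); hops 236/236 (tight).
Slack constraints have shadow price 0 (complementary slackness).
From A_Bᵀ y = c: 2·y_fermentation + 6·y_hops = 54; 2·y_fermentation + 4·y_hops = 40.
This yields shadow prices y_fermentation = 6, y_hops = 7.
Shadow price of hops = 7.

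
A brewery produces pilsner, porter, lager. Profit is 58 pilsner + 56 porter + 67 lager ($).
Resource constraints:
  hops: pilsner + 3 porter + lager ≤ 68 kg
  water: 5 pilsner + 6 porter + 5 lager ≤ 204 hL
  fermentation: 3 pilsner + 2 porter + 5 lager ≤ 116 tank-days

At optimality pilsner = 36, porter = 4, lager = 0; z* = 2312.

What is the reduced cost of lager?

At the optimum: hops uses 48 of 68 (slack = 20); water uses 204 of 204 (binding); fermentation uses 116 of 116 (binding).
By complementary slackness, y = 0 for the non-binding constraint.
From A_Bᵀ y = c: 5·y_water + 3·y_fermentation = 58; 6·y_water + 2·y_fermentation = 56.
Solving: y_water = 6.5, y_fermentation = 8.5.
Reduced cost of lager: c₃ − yᵀa₃ = 67 − (6.5·5 + 8.5·5) = 67 − 75 = -8.

-8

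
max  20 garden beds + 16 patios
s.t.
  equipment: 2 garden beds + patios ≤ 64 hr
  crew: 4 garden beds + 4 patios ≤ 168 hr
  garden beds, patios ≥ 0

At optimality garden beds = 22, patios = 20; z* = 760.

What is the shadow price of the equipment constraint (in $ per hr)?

Both equipment and crew are binding at x*.
Dual feasibility on the basic columns requires 2·y_equipment + 4·y_crew = 20, 1·y_equipment + 4·y_crew = 16.
Solving: y_equipment = 4, y_crew = 3.
Shadow price of equipment = 4.

4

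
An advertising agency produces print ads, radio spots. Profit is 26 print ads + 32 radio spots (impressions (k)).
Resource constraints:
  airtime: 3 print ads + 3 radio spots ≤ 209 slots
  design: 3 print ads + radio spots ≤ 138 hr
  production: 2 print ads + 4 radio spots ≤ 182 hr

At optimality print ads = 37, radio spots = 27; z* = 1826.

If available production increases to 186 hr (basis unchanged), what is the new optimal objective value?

At the optimum: airtime uses 192 of 209 (slack = 17); design uses 138 of 138 (binding); production uses 182 of 182 (binding).
By complementary slackness, y = 0 for the non-binding constraint.
From A_Bᵀ y = c: 3·y_design + 2·y_production = 26; 1·y_design + 4·y_production = 32.
Solving: y_design = 4, y_production = 7.
Δz = y_production·Δb = 7 × (4) = 28, so new z* = 1826 + 28 = 1854.

1854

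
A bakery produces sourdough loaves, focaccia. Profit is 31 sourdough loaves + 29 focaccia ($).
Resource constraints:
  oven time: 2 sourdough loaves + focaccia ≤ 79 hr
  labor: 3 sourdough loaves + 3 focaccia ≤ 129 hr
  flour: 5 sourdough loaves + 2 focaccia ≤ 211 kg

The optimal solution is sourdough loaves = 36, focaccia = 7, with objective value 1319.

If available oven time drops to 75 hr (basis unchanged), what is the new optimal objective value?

At the optimum: oven time uses 79 of 79 (binding); labor uses 129 of 129 (binding); flour uses 194 of 211 (slack = 17).
By complementary slackness, y = 0 for the non-binding constraint.
From A_Bᵀ y = c: 2·y_oven time + 3·y_labor = 31; 1·y_oven time + 3·y_labor = 29.
This yields shadow prices y_oven time = 2, y_labor = 9.
Δz = y_oven time·Δb = 2 × (-4) = -8, so new z* = 1319 − 8 = 1311.

1311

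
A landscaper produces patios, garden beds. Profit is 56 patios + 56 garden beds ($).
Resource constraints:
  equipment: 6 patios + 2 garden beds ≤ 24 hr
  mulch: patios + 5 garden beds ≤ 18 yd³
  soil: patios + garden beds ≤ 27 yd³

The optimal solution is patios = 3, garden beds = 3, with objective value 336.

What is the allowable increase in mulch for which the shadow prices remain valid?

Binding constraints: equipment, mulch. The basis is B = [[6,2],[1,5]] with det 28.
Per unit increase in mulch, x* moves by d = (-0.0714, 0.2143).
The basis stays optimal until patios reaches 0; allowable increase = 42 yd³.

42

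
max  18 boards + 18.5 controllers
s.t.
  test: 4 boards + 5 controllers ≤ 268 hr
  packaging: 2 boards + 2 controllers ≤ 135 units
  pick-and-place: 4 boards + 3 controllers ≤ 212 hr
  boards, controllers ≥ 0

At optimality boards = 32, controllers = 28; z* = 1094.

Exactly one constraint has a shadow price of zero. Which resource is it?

packaging

test: 268/268 (binding)
packaging: 120/135 (slack 15)
pick-and-place: 212/212 (binding)
By complementary slackness, a constraint with positive slack has shadow price 0 → packaging.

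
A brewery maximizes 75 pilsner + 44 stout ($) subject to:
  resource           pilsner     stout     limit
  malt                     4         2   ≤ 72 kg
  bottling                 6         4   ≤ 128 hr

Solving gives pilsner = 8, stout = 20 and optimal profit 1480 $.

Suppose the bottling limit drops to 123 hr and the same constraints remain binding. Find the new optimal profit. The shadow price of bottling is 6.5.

Δb = -5, so new z* = 1480 + (6.5)·(-5) = 1480 − 32.5 = 1447.5.

1447.5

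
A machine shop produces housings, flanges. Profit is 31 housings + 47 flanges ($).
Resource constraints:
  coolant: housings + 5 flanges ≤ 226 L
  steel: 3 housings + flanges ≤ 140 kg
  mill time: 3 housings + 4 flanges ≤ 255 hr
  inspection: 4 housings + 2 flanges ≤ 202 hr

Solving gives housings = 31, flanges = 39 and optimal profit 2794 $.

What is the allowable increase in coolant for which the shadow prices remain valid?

Binding constraints: coolant, inspection. The basis is B = [[1,5],[4,2]] with det -18.
Per unit increase in coolant, x* moves by d = (-0.1111, 0.2222).
The basis stays optimal until mill time becomes binding; allowable increase = 10.8 L.

10.8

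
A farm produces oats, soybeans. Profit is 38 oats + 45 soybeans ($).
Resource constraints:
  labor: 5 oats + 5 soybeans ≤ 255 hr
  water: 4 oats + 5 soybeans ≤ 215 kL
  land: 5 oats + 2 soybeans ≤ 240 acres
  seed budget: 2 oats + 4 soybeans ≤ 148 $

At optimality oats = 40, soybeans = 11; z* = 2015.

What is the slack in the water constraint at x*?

water used = 4·40 + 5·11 = 215; slack = 215 − 215 = 0.

0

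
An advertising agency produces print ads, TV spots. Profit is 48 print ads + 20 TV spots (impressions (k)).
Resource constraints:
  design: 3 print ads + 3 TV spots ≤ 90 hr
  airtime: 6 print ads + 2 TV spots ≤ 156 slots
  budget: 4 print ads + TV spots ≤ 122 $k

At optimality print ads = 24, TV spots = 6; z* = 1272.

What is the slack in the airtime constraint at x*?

0

airtime used = 6·24 + 2·6 = 156; slack = 156 − 156 = 0.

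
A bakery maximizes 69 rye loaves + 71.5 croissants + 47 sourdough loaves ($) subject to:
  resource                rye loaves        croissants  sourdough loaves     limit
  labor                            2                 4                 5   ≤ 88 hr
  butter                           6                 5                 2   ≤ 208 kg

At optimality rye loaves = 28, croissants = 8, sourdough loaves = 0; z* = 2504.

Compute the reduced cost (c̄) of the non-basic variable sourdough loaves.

-2

At the optimum: labor uses 88 of 88 (binding); butter uses 208 of 208 (binding).
The binding rows give the dual system: 2·y_labor + 6·y_butter = 69 and 4·y_labor + 5·y_butter = 71.5.
→ y_labor = 6 and y_butter = 9.5.
Reduced cost of sourdough loaves: c₃ − yᵀa₃ = 47 − (6·5 + 9.5·2) = 47 − 49 = -2.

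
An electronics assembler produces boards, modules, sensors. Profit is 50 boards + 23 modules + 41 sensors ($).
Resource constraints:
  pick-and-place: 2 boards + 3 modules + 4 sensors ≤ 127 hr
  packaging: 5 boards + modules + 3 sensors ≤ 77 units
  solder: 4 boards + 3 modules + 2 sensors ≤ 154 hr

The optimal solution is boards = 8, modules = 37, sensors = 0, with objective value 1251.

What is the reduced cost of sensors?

-3

Check each constraint at x*: pick-and-place 127/127 (tight); packaging 77/77 (tight); solder 143/154 (slack 11).
Since solder is not tight, its dual is 0.
From A_Bᵀ y = c: 2·y_pick-and-place + 5·y_packaging = 50; 3·y_pick-and-place + 1·y_packaging = 23.
→ y_pick-and-place = 5 and y_packaging = 8.
Reduced cost of sensors: c₃ − yᵀa₃ = 41 − (5·4 + 8·3) = 41 − 44 = -3.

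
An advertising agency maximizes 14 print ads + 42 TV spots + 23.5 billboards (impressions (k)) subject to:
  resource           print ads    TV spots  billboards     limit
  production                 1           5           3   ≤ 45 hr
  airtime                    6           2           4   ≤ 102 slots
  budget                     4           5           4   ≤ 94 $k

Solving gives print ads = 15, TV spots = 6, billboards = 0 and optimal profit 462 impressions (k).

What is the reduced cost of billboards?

Check each constraint at x*: production 45/45 (tight); airtime 102/102 (tight); budget 90/94 (slack 4).
By complementary slackness, y = 0 for the non-binding constraint.
From A_Bᵀ y = c: 1·y_production + 6·y_airtime = 14; 5·y_production + 2·y_airtime = 42.
→ y_production = 8 and y_airtime = 1.
Reduced cost of billboards: c₃ − yᵀa₃ = 23.5 − (8·3 + 1·4) = 23.5 − 28 = -4.5.

-4.5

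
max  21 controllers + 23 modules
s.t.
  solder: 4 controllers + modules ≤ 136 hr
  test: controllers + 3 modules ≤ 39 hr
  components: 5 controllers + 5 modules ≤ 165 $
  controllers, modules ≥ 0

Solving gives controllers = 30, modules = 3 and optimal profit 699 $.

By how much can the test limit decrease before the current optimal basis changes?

Binding constraints: test, components. The basis is B = [[1,3],[5,5]] with det -10.
Per unit decrease in test, x* moves by d = (0.5, -0.5).
The basis stays optimal until modules reaches 0; allowable decrease = 6 hr.

6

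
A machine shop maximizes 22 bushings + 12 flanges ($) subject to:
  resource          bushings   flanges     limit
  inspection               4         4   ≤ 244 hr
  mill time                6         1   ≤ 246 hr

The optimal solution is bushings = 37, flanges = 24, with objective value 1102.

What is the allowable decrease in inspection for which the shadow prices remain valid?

Binding constraints: inspection, mill time. The basis is B = [[4,4],[6,1]] with det -20.
Per unit decrease in inspection, x* moves by d = (0.05, -0.3).
The basis stays optimal until flanges reaches 0; allowable decrease = 80 hr.

80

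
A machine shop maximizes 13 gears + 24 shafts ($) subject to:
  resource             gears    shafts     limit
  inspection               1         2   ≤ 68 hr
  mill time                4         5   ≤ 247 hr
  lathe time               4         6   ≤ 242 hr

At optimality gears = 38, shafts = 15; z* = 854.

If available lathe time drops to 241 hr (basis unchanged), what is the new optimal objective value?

At the optimum: inspection uses 68 of 68 (binding); mill time uses 227 of 247 (slack = 20); lathe time uses 242 of 242 (binding).
Since mill time is not tight, its dual is 0.
From A_Bᵀ y = c: 1·y_inspection + 4·y_lathe time = 13; 2·y_inspection + 6·y_lathe time = 24.
Solving: y_inspection = 9, y_lathe time = 1.
Δz = y_lathe time·Δb = 1 × (-1) = -1, so new z* = 854 − 1 = 853.

853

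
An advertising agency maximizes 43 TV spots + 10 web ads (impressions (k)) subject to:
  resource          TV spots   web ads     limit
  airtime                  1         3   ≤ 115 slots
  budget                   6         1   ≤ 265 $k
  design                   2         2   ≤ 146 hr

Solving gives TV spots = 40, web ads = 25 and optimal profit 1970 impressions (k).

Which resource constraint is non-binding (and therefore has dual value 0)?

airtime: 115/115 (binding)
budget: 265/265 (binding)
design: 130/146 (slack 16)
By complementary slackness, a constraint with positive slack has shadow price 0 → design.

design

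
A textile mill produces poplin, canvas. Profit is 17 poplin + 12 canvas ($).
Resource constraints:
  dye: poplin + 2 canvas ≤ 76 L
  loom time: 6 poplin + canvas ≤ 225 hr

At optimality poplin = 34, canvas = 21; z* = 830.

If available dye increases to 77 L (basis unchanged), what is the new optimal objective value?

835

At the optimum: dye uses 76 of 76 (binding); loom time uses 225 of 225 (binding).
From A_Bᵀ y = c: 1·y_dye + 6·y_loom time = 17; 2·y_dye + 1·y_loom time = 12.
→ y_dye = 5 and y_loom time = 2.
Δz = y_dye·Δb = 5 × (1) = 5, so new z* = 830 + 5 = 835.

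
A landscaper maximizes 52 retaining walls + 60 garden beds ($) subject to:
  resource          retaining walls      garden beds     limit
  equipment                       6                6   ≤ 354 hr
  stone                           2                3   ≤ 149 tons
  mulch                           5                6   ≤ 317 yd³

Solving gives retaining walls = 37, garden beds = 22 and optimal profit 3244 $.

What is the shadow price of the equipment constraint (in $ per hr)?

Check each constraint at x*: equipment 354/354 (tight); stone 140/149 (slack 9); mulch 317/317 (tight).
By complementary slackness, y = 0 for the non-binding constraint.
Dual feasibility on the basic columns requires 6·y_equipment + 5·y_mulch = 52, 6·y_equipment + 6·y_mulch = 60.
Solving: y_equipment = 2, y_mulch = 8.
Shadow price of equipment = 2.

2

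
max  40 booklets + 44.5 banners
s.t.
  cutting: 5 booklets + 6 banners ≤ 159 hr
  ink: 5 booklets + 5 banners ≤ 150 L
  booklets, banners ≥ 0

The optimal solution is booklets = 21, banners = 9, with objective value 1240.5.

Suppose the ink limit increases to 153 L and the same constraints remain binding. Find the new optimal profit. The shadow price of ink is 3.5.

1251

Δb = 3, so new z* = 1240.5 + (3.5)·(3) = 1240.5 + 10.5 = 1251.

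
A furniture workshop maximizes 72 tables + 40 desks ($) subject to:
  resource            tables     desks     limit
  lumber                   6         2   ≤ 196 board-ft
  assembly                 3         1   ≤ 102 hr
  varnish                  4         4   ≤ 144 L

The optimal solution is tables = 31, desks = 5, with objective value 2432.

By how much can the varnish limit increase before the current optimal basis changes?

248

Binding constraints: lumber, varnish. The basis is B = [[6,2],[4,4]] with det 16.
Per unit increase in varnish, x* moves by d = (-0.125, 0.375).
The basis stays optimal until tables reaches 0; allowable increase = 248 L.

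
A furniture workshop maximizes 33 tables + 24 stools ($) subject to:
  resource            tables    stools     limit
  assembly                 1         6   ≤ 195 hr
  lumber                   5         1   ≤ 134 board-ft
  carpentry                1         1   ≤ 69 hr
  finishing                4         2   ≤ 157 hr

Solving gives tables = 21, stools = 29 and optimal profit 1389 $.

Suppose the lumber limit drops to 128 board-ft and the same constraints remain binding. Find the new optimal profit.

1353

Check each constraint at x*: assembly 195/195 (tight); lumber 134/134 (tight); carpentry 50/69 (slack 19); finishing 142/157 (slack 15).
Slack constraints have shadow price 0 (complementary slackness).
From A_Bᵀ y = c: 1·y_assembly + 5·y_lumber = 33; 6·y_assembly + 1·y_lumber = 24.
This yields shadow prices y_assembly = 3, y_lumber = 6.
Δz = y_lumber·Δb = 6 × (-6) = -36, so new z* = 1389 − 36 = 1353.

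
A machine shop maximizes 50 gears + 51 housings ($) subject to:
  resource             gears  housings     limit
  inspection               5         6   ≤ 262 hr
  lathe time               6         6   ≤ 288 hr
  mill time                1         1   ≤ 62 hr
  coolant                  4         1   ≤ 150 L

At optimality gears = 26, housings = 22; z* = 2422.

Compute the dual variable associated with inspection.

1

Check each constraint at x*: inspection 262/262 (tight); lathe time 288/288 (tight); mill time 48/62 (slack 14); coolant 126/150 (slack 24).
Slack constraints have shadow price 0 (complementary slackness).
Dual feasibility on the basic columns requires 5·y_inspection + 6·y_lathe time = 50, 6·y_inspection + 6·y_lathe time = 51.
Solving: y_inspection = 1, y_lathe time = 7.5.
Shadow price of inspection = 1.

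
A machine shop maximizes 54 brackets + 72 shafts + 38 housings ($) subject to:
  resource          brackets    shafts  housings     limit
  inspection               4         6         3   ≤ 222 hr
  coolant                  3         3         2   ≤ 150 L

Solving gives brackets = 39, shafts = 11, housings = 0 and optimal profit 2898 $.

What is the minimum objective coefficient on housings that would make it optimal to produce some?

Check each constraint at x*: inspection 222/222 (tight); coolant 150/150 (tight).
Dual feasibility on the basic columns requires 4·y_inspection + 3·y_coolant = 54, 6·y_inspection + 3·y_coolant = 72.
This yields shadow prices y_inspection = 9, y_coolant = 6.
housings enters the basis when its profit ≥ yᵀa₃ = 9·3 + 6·2 = 39.

39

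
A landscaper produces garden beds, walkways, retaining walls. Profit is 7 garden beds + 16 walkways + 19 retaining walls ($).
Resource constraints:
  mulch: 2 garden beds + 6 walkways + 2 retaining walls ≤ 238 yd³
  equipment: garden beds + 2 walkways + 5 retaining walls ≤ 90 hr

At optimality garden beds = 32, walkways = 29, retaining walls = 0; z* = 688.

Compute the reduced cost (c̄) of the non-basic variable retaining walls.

-8

Check each constraint at x*: mulch 238/238 (tight); equipment 90/90 (tight).
From A_Bᵀ y = c: 2·y_mulch + 1·y_equipment = 7; 6·y_mulch + 2·y_equipment = 16.
This yields shadow prices y_mulch = 1, y_equipment = 5.
Reduced cost of retaining walls: c₃ − yᵀa₃ = 19 − (1·2 + 5·5) = 19 − 27 = -8.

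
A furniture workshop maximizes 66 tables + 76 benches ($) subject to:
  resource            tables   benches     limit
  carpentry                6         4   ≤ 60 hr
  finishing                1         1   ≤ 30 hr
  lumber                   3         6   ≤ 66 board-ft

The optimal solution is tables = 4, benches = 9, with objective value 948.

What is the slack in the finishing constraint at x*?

finishing used = 1·4 + 1·9 = 13; slack = 30 − 13 = 17.

17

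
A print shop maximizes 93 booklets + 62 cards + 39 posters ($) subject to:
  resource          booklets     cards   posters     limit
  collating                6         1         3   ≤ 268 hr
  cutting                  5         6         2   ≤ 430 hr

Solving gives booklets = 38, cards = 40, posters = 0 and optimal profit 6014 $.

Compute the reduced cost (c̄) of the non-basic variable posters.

-3

Both collating and cutting are binding at x*.
Dual feasibility on the basic columns requires 6·y_collating + 5·y_cutting = 93, 1·y_collating + 6·y_cutting = 62.
This yields shadow prices y_collating = 8, y_cutting = 9.
Reduced cost of posters: c₃ − yᵀa₃ = 39 − (8·3 + 9·2) = 39 − 42 = -3.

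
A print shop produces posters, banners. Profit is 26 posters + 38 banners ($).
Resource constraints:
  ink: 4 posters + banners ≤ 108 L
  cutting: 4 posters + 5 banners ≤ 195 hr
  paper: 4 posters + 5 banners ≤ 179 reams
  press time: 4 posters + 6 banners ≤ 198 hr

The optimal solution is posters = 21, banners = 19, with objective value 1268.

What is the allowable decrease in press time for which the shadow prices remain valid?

Binding constraints: paper, press time. The basis is B = [[4,5],[4,6]] with det 4.
Per unit decrease in press time, x* moves by d = (1.25, -1).
The basis stays optimal until ink becomes binding; allowable decrease = 1.25 hr.

1.25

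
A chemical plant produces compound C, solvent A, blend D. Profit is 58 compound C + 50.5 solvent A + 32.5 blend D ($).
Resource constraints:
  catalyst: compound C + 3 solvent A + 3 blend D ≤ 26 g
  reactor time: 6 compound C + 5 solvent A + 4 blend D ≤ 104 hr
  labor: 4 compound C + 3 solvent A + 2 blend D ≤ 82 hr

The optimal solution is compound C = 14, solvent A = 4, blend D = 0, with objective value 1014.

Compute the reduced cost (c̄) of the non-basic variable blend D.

Check each constraint at x*: catalyst 26/26 (tight); reactor time 104/104 (tight); labor 68/82 (slack 14).
Since labor is not tight, its dual is 0.
The binding rows give the dual system: 1·y_catalyst + 6·y_reactor time = 58 and 3·y_catalyst + 5·y_reactor time = 50.5.
→ y_catalyst = 1 and y_reactor time = 9.5.
Reduced cost of blend D: c₃ − yᵀa₃ = 32.5 − (1·3 + 9.5·4) = 32.5 − 41 = -8.5.

-8.5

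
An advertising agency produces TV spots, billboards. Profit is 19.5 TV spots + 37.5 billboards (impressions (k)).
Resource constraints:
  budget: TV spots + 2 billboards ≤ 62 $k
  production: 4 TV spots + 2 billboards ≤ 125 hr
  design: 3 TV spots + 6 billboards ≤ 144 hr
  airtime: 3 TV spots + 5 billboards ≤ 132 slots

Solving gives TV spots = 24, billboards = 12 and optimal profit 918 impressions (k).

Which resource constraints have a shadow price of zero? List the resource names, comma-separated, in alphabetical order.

budget: 48/62 (slack 14)
production: 120/125 (slack 5)
design: 144/144 (binding)
airtime: 132/132 (binding)
By complementary slackness, a constraint with positive slack has shadow price 0 → budget, production.

budget, production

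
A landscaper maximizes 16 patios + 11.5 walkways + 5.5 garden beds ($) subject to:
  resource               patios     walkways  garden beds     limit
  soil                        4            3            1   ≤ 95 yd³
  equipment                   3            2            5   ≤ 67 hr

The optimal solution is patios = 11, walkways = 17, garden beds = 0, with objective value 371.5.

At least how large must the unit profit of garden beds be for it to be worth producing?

Check each constraint at x*: soil 95/95 (tight); equipment 67/67 (tight).
The binding rows give the dual system: 4·y_soil + 3·y_equipment = 16 and 3·y_soil + 2·y_equipment = 11.5.
This yields shadow prices y_soil = 2.5, y_equipment = 2.
garden beds enters the basis when its profit ≥ yᵀa₃ = 2.5·1 + 2·5 = 12.5.

12.5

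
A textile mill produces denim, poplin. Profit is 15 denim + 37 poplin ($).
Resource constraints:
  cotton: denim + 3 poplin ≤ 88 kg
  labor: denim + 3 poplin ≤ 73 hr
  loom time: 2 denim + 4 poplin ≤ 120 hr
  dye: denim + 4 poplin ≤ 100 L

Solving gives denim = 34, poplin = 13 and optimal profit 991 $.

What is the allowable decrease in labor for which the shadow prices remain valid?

Binding constraints: labor, loom time. The basis is B = [[1,3],[2,4]] with det -2.
Per unit decrease in labor, x* moves by d = (2, -1).
The basis stays optimal until poplin reaches 0; allowable decrease = 13 hr.

13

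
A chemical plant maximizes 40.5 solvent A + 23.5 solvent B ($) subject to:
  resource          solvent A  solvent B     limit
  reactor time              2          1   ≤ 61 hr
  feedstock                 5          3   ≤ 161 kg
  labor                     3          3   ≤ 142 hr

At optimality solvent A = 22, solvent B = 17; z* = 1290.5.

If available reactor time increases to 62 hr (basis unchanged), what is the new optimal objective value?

1294.5

Check each constraint at x*: reactor time 61/61 (tight); feedstock 161/161 (tight); labor 117/142 (slack 25).
Slack constraints have shadow price 0 (complementary slackness).
From A_Bᵀ y = c: 2·y_reactor time + 5·y_feedstock = 40.5; 1·y_reactor time + 3·y_feedstock = 23.5.
→ y_reactor time = 4 and y_feedstock = 6.5.
Δz = y_reactor time·Δb = 4 × (1) = 4, so new z* = 1290.5 + 4 = 1294.5.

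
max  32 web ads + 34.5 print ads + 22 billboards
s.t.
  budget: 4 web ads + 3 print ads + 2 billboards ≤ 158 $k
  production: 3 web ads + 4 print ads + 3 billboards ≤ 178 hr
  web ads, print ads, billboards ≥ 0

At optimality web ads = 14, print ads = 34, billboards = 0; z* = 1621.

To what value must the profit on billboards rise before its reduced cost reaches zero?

25

Check each constraint at x*: budget 158/158 (tight); production 178/178 (tight).
From A_Bᵀ y = c: 4·y_budget + 3·y_production = 32; 3·y_budget + 4·y_production = 34.5.
This yields shadow prices y_budget = 3.5, y_production = 6.
billboards enters the basis when its profit ≥ yᵀa₃ = 3.5·2 + 6·3 = 25.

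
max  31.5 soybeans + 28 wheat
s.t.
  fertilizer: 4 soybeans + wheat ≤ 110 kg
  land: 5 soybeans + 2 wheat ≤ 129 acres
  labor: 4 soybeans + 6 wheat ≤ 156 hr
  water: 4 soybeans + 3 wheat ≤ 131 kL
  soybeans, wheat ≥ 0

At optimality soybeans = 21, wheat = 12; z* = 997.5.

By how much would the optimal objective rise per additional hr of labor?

3.5

Binding: land and labor. Non-binding: fertilizer (14 unused), water (11 unused).
Slack constraints have shadow price 0 (complementary slackness).
The binding rows give the dual system: 5·y_land + 4·y_labor = 31.5 and 2·y_land + 6·y_labor = 28.
Solving: y_land = 3.5, y_labor = 3.5.
Shadow price of labor = 3.5.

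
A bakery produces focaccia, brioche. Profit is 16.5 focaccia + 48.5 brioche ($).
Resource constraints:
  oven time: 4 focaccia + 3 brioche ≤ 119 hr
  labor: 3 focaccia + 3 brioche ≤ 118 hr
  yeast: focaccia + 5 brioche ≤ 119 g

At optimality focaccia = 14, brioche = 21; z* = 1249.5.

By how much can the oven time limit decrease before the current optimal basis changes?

Binding constraints: oven time, yeast. The basis is B = [[4,3],[1,5]] with det 17.
Per unit decrease in oven time, x* moves by d = (-0.2941, 0.0588).
The basis stays optimal until focaccia reaches 0; allowable decrease = 47.6 hr.

47.6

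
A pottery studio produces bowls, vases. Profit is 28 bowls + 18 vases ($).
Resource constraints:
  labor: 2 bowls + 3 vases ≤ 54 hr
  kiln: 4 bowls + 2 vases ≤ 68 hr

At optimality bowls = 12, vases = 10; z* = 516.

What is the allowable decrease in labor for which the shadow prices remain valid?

Binding constraints: labor, kiln. The basis is B = [[2,3],[4,2]] with det -8.
Per unit decrease in labor, x* moves by d = (0.25, -0.5).
The basis stays optimal until vases reaches 0; allowable decrease = 20 hr.

20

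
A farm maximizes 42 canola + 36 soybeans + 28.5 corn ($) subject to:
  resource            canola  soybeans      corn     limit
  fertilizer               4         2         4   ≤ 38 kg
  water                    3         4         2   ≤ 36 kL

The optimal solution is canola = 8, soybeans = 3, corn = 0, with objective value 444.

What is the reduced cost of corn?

Both fertilizer and water are binding at x*.
From A_Bᵀ y = c: 4·y_fertilizer + 3·y_water = 42; 2·y_fertilizer + 4·y_water = 36.
→ y_fertilizer = 6 and y_water = 6.
Reduced cost of corn: c₃ − yᵀa₃ = 28.5 − (6·4 + 6·2) = 28.5 − 36 = -7.5.

-7.5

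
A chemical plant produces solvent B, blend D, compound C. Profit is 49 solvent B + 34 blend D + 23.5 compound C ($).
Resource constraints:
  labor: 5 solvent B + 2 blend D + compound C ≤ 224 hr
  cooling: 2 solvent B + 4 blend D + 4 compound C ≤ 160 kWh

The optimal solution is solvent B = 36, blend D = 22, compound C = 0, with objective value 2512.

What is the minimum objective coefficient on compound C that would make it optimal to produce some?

26

Check each constraint at x*: labor 224/224 (tight); cooling 160/160 (tight).
The binding rows give the dual system: 5·y_labor + 2·y_cooling = 49 and 2·y_labor + 4·y_cooling = 34.
Solving: y_labor = 8, y_cooling = 4.5.
compound C enters the basis when its profit ≥ yᵀa₃ = 8·1 + 4.5·4 = 26.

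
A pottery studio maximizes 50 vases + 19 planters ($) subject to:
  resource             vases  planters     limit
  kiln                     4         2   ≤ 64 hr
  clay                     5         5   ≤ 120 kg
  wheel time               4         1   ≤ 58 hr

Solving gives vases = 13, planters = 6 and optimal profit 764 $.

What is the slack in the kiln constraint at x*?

0

kiln used = 4·13 + 2·6 = 64; slack = 64 − 64 = 0.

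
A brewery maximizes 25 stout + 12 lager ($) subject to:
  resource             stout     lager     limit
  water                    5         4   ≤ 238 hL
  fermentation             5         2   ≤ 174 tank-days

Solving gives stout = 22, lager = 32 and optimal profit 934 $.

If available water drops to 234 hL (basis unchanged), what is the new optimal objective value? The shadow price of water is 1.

Δb = -4, so new z* = 934 + (1)·(-4) = 934 − 4 = 930.

930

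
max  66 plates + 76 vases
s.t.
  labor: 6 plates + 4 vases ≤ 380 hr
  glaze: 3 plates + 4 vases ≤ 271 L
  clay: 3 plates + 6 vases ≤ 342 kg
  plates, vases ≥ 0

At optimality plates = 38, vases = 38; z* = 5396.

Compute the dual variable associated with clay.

8

Check each constraint at x*: labor 380/380 (tight); glaze 266/271 (slack 5); clay 342/342 (tight).
Since glaze is not tight, its dual is 0.
From A_Bᵀ y = c: 6·y_labor + 3·y_clay = 66; 4·y_labor + 6·y_clay = 76.
Solving: y_labor = 7, y_clay = 8.
Shadow price of clay = 8.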